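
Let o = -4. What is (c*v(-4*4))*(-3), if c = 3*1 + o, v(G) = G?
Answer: -48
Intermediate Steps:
c = -1 (c = 3*1 - 4 = 3 - 4 = -1)
(c*v(-4*4))*(-3) = -(-4)*4*(-3) = -1*(-16)*(-3) = 16*(-3) = -48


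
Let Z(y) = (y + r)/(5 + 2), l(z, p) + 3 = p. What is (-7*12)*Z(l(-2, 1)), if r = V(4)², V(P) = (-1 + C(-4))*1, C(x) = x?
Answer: -276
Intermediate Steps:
l(z, p) = -3 + p
V(P) = -5 (V(P) = (-1 - 4)*1 = -5*1 = -5)
r = 25 (r = (-5)² = 25)
Z(y) = 25/7 + y/7 (Z(y) = (y + 25)/(5 + 2) = (25 + y)/7 = (25 + y)*(⅐) = 25/7 + y/7)
(-7*12)*Z(l(-2, 1)) = (-7*12)*(25/7 + (-3 + 1)/7) = -84*(25/7 + (⅐)*(-2)) = -84*(25/7 - 2/7) = -84*23/7 = -276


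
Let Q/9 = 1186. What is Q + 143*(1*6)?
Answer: 11532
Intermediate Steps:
Q = 10674 (Q = 9*1186 = 10674)
Q + 143*(1*6) = 10674 + 143*(1*6) = 10674 + 143*6 = 10674 + 858 = 11532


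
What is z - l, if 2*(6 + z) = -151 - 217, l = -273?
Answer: 83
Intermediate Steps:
z = -190 (z = -6 + (-151 - 217)/2 = -6 + (½)*(-368) = -6 - 184 = -190)
z - l = -190 - 1*(-273) = -190 + 273 = 83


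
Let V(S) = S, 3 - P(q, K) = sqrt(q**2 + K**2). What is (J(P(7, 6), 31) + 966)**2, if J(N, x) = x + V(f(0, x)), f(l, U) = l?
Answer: 994009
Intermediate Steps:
P(q, K) = 3 - sqrt(K**2 + q**2) (P(q, K) = 3 - sqrt(q**2 + K**2) = 3 - sqrt(K**2 + q**2))
J(N, x) = x (J(N, x) = x + 0 = x)
(J(P(7, 6), 31) + 966)**2 = (31 + 966)**2 = 997**2 = 994009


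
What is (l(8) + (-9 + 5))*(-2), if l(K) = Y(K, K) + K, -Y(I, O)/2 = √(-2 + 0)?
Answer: -8 + 4*I*√2 ≈ -8.0 + 5.6569*I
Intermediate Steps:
Y(I, O) = -2*I*√2 (Y(I, O) = -2*√(-2 + 0) = -2*I*√2)
l(K) = K - 2*I*√2 (l(K) = -2*I*√2 + K = K - 2*I*√2)
(l(8) + (-9 + 5))*(-2) = ((8 - 2*I*√2) + (-9 + 5))*(-2) = ((8 - 2*I*√2) - 4)*(-2) = (4 - 2*I*√2)*(-2) = -8 + 4*I*√2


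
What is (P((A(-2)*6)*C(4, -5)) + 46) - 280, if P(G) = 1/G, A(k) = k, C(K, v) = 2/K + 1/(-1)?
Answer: -1403/6 ≈ -233.83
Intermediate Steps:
C(K, v) = -1 + 2/K (C(K, v) = 2/K + 1*(-1) = 2/K - 1 = -1 + 2/K)
(P((A(-2)*6)*C(4, -5)) + 46) - 280 = (1/((-2*6)*((2 - 1*4)/4)) + 46) - 280 = (1/(-3*(2 - 4)) + 46) - 280 = (1/(-3*(-2)) + 46) - 280 = (1/(-12*(-½)) + 46) - 280 = (1/6 + 46) - 280 = (⅙ + 46) - 280 = 277/6 - 280 = -1403/6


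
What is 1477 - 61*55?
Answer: -1878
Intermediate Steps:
1477 - 61*55 = 1477 - 3355 = -1878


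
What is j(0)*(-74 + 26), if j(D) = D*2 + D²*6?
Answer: 0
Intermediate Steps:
j(D) = 2*D + 6*D²
j(0)*(-74 + 26) = (2*0*(1 + 3*0))*(-74 + 26) = (2*0*(1 + 0))*(-48) = (2*0*1)*(-48) = 0*(-48) = 0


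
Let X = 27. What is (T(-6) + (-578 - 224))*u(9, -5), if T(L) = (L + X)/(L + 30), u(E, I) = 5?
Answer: -32045/8 ≈ -4005.6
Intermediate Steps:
T(L) = (27 + L)/(30 + L) (T(L) = (L + 27)/(L + 30) = (27 + L)/(30 + L))
(T(-6) + (-578 - 224))*u(9, -5) = ((27 - 6)/(30 - 6) + (-578 - 224))*5 = (21/24 - 802)*5 = ((1/24)*21 - 802)*5 = (7/8 - 802)*5 = -6409/8*5 = -32045/8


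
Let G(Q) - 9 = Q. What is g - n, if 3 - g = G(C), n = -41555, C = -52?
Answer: 41601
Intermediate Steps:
G(Q) = 9 + Q
g = 46 (g = 3 - (9 - 52) = 3 - 1*(-43) = 3 + 43 = 46)
g - n = 46 - 1*(-41555) = 46 + 41555 = 41601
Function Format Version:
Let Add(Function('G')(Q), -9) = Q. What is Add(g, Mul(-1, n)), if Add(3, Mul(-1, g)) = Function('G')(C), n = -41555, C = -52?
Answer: 41601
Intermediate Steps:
Function('G')(Q) = Add(9, Q)
g = 46 (g = Add(3, Mul(-1, Add(9, -52))) = Add(3, Mul(-1, -43)) = Add(3, 43) = 46)
Add(g, Mul(-1, n)) = Add(46, Mul(-1, -41555)) = Add(46, 41555) = 41601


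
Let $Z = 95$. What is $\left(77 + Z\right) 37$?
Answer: $6364$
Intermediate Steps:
$\left(77 + Z\right) 37 = \left(77 + 95\right) 37 = 172 \cdot 37 = 6364$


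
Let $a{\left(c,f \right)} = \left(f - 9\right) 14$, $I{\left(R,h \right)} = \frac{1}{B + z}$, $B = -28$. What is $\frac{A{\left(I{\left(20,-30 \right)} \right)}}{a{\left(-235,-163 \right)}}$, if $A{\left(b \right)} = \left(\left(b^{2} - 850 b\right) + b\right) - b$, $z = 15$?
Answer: $- \frac{257}{9464} \approx -0.027156$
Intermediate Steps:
$I{\left(R,h \right)} = - \frac{1}{13}$ ($I{\left(R,h \right)} = \frac{1}{-28 + 15} = \frac{1}{-13} = - \frac{1}{13}$)
$a{\left(c,f \right)} = -126 + 14 f$ ($a{\left(c,f \right)} = \left(-9 + f\right) 14 = -126 + 14 f$)
$A{\left(b \right)} = b^{2} - 850 b$ ($A{\left(b \right)} = \left(b^{2} - 849 b\right) - b = b^{2} - 850 b$)
$\frac{A{\left(I{\left(20,-30 \right)} \right)}}{a{\left(-235,-163 \right)}} = \frac{\left(- \frac{1}{13}\right) \left(-850 - \frac{1}{13}\right)}{-126 + 14 \left(-163\right)} = \frac{\left(- \frac{1}{13}\right) \left(- \frac{11051}{13}\right)}{-126 - 2282} = \frac{11051}{169 \left(-2408\right)} = \frac{11051}{169} \left(- \frac{1}{2408}\right) = - \frac{257}{9464}$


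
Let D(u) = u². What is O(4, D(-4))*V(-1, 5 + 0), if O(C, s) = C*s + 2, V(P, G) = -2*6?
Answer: -792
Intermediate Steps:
V(P, G) = -12
O(C, s) = 2 + C*s
O(4, D(-4))*V(-1, 5 + 0) = (2 + 4*(-4)²)*(-12) = (2 + 4*16)*(-12) = (2 + 64)*(-12) = 66*(-12) = -792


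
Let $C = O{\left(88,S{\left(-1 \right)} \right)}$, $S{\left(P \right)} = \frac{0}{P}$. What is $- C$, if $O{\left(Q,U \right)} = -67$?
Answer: $67$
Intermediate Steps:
$S{\left(P \right)} = 0$
$C = -67$
$- C = \left(-1\right) \left(-67\right) = 67$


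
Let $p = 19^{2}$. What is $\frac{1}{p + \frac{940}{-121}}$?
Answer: $\frac{121}{42741} \approx 0.002831$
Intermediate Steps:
$p = 361$
$\frac{1}{p + \frac{940}{-121}} = \frac{1}{361 + \frac{940}{-121}} = \frac{1}{361 + 940 \left(- \frac{1}{121}\right)} = \frac{1}{361 - \frac{940}{121}} = \frac{1}{\frac{42741}{121}} = \frac{121}{42741}$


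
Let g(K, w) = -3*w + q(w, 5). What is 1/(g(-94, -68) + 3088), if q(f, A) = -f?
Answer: 1/3360 ≈ 0.00029762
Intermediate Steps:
g(K, w) = -4*w (g(K, w) = -3*w - w = -4*w)
1/(g(-94, -68) + 3088) = 1/(-4*(-68) + 3088) = 1/(272 + 3088) = 1/3360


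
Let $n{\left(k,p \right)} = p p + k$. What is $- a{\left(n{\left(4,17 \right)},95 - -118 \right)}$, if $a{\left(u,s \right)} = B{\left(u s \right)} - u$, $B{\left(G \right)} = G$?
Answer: $-62116$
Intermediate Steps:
$n{\left(k,p \right)} = k + p^{2}$ ($n{\left(k,p \right)} = p^{2} + k = k + p^{2}$)
$a{\left(u,s \right)} = - u + s u$ ($a{\left(u,s \right)} = u s - u = s u - u = - u + s u$)
$- a{\left(n{\left(4,17 \right)},95 - -118 \right)} = - \left(4 + 17^{2}\right) \left(-1 + \left(95 - -118\right)\right) = - \left(4 + 289\right) \left(-1 + \left(95 + 118\right)\right) = - 293 \left(-1 + 213\right) = - 293 \cdot 212 = \left(-1\right) 62116 = -62116$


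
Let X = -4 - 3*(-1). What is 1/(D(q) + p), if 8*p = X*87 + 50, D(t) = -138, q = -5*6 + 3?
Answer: -8/1141 ≈ -0.0070114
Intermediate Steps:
q = -27 (q = -30 + 3 = -27)
X = -1 (X = -4 + 3 = -1)
p = -37/8 (p = (-1*87 + 50)/8 = (-87 + 50)/8 = (⅛)*(-37) = -37/8 ≈ -4.6250)
1/(D(q) + p) = 1/(-138 - 37/8) = 1/(-1141/8) = -8/1141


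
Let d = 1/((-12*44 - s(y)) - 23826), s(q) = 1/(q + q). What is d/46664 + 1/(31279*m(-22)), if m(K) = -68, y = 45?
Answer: -188368436/399905931537427 ≈ -4.7103e-7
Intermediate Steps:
s(q) = 1/(2*q)
d = -90/2191861 (d = 1/((-12*44 - 1/(2*45)) - 23826) = 1/((-528 - 1/(2*45)) - 23826) = 1/((-528 - 1*1/90) - 23826) = 1/((-528 - 1/90) - 23826) = 1/(-47521/90 - 23826) = 1/(-2191861/90) = -90/2191861 ≈ -4.1061e-5)
d/46664 + 1/(31279*m(-22)) = -90/2191861/46664 + 1/(31279*(-68)) = -90/2191861*1/46664 + (1/31279)*(-1/68) = -45/51140500852 - 1/2126972 = -188368436/399905931537427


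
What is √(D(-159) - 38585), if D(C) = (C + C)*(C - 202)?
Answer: √76213 ≈ 276.07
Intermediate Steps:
D(C) = 2*C*(-202 + C) (D(C) = (2*C)*(-202 + C) = 2*C*(-202 + C))
√(D(-159) - 38585) = √(2*(-159)*(-202 - 159) - 38585) = √(2*(-159)*(-361) - 38585) = √(114798 - 38585) = √76213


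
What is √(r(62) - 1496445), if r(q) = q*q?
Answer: I*√1492601 ≈ 1221.7*I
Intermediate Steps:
r(q) = q²
√(r(62) - 1496445) = √(62² - 1496445) = √(3844 - 1496445) = √(-1492601) = I*√1492601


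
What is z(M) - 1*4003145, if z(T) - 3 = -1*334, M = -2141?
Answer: -4003476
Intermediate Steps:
z(T) = -331 (z(T) = 3 - 1*334 = 3 - 334 = -331)
z(M) - 1*4003145 = -331 - 1*4003145 = -331 - 4003145 = -4003476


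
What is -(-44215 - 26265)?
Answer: 70480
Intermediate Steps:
-(-44215 - 26265) = -1*(-70480) = 70480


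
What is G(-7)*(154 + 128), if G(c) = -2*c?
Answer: 3948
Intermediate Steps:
G(-7)*(154 + 128) = (-2*(-7))*(154 + 128) = 14*282 = 3948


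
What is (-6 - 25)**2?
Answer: 961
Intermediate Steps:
(-6 - 25)**2 = (-31)**2 = 961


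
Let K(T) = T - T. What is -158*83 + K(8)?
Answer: -13114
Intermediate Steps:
K(T) = 0
-158*83 + K(8) = -158*83 + 0 = -13114 + 0 = -13114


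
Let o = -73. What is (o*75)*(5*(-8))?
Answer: 219000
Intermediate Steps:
(o*75)*(5*(-8)) = (-73*75)*(5*(-8)) = -5475*(-40) = 219000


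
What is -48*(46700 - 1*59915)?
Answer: 634320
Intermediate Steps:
-48*(46700 - 1*59915) = -48*(46700 - 59915) = -48*(-13215) = 634320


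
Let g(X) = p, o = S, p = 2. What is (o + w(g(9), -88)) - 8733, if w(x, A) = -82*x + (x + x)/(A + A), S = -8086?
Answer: -747253/44 ≈ -16983.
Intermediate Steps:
o = -8086
g(X) = 2
w(x, A) = -82*x + x/A (w(x, A) = -82*x + (2*x)/((2*A)) = -82*x + (2*x)*(1/(2*A)) = -82*x + x/A)
(o + w(g(9), -88)) - 8733 = (-8086 + (-82*2 + 2/(-88))) - 8733 = (-8086 + (-164 + 2*(-1/88))) - 8733 = (-8086 + (-164 - 1/44)) - 8733 = (-8086 - 7217/44) - 8733 = -363001/44 - 8733 = -747253/44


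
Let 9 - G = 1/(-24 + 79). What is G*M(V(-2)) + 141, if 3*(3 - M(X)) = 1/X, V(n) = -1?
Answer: 5641/33 ≈ 170.94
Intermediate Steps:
M(X) = 3 - 1/(3*X)
G = 494/55 (G = 9 - 1/(-24 + 79) = 9 - 1/55 = 494/55 ≈ 8.9818)
G*M(V(-2)) + 141 = 494*(3 - ⅓/(-1))/55 + 141 = 494*(3 - ⅓*(-1))/55 + 141 = 494*(3 + ⅓)/55 + 141 = (494/55)*(10/3) + 141 = 988/33 + 141 = 5641/33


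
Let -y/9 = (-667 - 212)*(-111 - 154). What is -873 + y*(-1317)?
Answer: 2760977682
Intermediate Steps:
y = -2096415 (y = -9*(-667 - 212)*(-111 - 154) = -(-7911)*(-265) = -9*232935 = -2096415)
-873 + y*(-1317) = -873 - 2096415*(-1317) = -873 + 2760978555 = 2760977682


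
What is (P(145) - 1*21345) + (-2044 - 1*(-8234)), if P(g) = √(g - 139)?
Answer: -15155 + √6 ≈ -15153.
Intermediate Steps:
P(g) = √(-139 + g)
(P(145) - 1*21345) + (-2044 - 1*(-8234)) = (√(-139 + 145) - 1*21345) + (-2044 - 1*(-8234)) = (√6 - 21345) + (-2044 + 8234) = (-21345 + √6) + 6190 = -15155 + √6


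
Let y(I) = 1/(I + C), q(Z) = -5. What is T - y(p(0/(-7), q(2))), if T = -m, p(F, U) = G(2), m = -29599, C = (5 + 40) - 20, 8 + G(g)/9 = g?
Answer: 858372/29 ≈ 29599.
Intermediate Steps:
G(g) = -72 + 9*g
C = 25 (C = 45 - 20 = 25)
p(F, U) = -54 (p(F, U) = -72 + 9*2 = -72 + 18 = -54)
y(I) = 1/(25 + I) (y(I) = 1/(I + 25) = 1/(25 + I))
T = 29599 (T = -1*(-29599) = 29599)
T - y(p(0/(-7), q(2))) = 29599 - 1/(25 - 54) = 29599 - 1/(-29) = 29599 - 1*(-1/29) = 29599 + 1/29 = 858372/29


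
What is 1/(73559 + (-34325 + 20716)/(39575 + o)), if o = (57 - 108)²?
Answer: 42176/3102410775 ≈ 1.3595e-5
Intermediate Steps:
o = 2601 (o = (-51)² = 2601)
1/(73559 + (-34325 + 20716)/(39575 + o)) = 1/(73559 + (-34325 + 20716)/(39575 + 2601)) = 1/(73559 - 13609/42176) = 1/(3102410775/42176) = 42176/3102410775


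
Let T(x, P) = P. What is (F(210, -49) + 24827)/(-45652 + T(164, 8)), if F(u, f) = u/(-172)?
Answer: -2135017/3925384 ≈ -0.54390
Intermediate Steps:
F(u, f) = -u/172 (F(u, f) = u*(-1/172) = -u/172)
(F(210, -49) + 24827)/(-45652 + T(164, 8)) = (-1/172*210 + 24827)/(-45652 + 8) = (-105/86 + 24827)/(-45644) = (2135017/86)*(-1/45644) = -2135017/3925384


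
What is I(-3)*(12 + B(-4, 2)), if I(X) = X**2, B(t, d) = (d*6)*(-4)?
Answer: -324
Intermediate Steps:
B(t, d) = -24*d (B(t, d) = (6*d)*(-4) = -24*d)
I(-3)*(12 + B(-4, 2)) = (-3)**2*(12 - 24*2) = 9*(12 - 48) = 9*(-36) = -324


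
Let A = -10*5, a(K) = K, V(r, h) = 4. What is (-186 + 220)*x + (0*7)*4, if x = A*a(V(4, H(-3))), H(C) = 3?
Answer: -6800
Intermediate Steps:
A = -50
x = -200 (x = -50*4 = -200)
(-186 + 220)*x + (0*7)*4 = (-186 + 220)*(-200) + (0*7)*4 = 34*(-200) + 0*4 = -6800 + 0 = -6800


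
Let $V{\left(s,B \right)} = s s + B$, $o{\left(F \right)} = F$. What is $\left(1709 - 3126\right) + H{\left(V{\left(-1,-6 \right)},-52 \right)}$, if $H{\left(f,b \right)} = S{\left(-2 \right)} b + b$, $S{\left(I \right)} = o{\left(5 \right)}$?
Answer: $-1729$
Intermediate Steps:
$S{\left(I \right)} = 5$
$V{\left(s,B \right)} = B + s^{2}$ ($V{\left(s,B \right)} = s^{2} + B = B + s^{2}$)
$H{\left(f,b \right)} = 6 b$ ($H{\left(f,b \right)} = 5 b + b = 6 b$)
$\left(1709 - 3126\right) + H{\left(V{\left(-1,-6 \right)},-52 \right)} = \left(1709 - 3126\right) + 6 \left(-52\right) = -1417 - 312 = -1729$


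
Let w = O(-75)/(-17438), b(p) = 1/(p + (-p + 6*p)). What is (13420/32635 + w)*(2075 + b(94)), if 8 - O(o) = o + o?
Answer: 146359013361/175391404 ≈ 834.47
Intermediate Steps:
O(o) = 8 - 2*o (O(o) = 8 - (o + o) = 8 - 2*o)
b(p) = 1/(6*p) (b(p) = 1/(p + 5*p) = 1/(6*p))
w = -79/8719 (w = (8 - 2*(-75))/(-17438) = (8 + 150)*(-1/17438) = 158*(-1/17438) = -79/8719 ≈ -0.0090607)
(13420/32635 + w)*(2075 + b(94)) = (13420/32635 - 79/8719)*(2075 + (⅙)/94) = (13420*(1/32635) - 79/8719)*(2075 + (⅙)*(1/94)) = (44/107 - 79/8719)*(2075 + 1/564) = (375183/932933)*(1170301/564) = 146359013361/175391404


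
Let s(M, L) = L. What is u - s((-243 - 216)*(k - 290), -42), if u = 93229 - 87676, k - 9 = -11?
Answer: 5595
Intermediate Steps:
k = -2 (k = 9 - 11 = -2)
u = 5553
u - s((-243 - 216)*(k - 290), -42) = 5553 - 1*(-42) = 5553 + 42 = 5595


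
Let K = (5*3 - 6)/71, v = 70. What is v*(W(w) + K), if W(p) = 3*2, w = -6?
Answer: 30450/71 ≈ 428.87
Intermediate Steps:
K = 9/71 (K = (15 - 6)*(1/71) = 9*(1/71) = 9/71 ≈ 0.12676)
W(p) = 6
v*(W(w) + K) = 70*(6 + 9/71) = 70*(435/71) = 30450/71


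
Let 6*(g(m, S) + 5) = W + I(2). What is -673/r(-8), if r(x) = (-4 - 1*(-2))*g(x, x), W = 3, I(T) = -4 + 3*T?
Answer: -2019/25 ≈ -80.760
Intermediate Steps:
g(m, S) = -25/6 (g(m, S) = -5 + (3 + (-4 + 3*2))/6 = -5 + (3 + (-4 + 6))/6 = -5 + (3 + 2)/6 = -5 + (1/6)*5 = -5 + 5/6 = -25/6)
r(x) = 25/3 (r(x) = (-4 - 1*(-2))*(-25/6) = (-4 + 2)*(-25/6) = -2*(-25/6) = 25/3)
-673/r(-8) = -673/25/3 = -673*3/25 = -2019/25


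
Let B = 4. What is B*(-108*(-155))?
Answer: 66960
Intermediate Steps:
B*(-108*(-155)) = 4*(-108*(-155)) = 4*16740 = 66960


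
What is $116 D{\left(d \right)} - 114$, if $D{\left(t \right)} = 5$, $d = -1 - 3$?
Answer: $466$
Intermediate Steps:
$d = -4$ ($d = -1 - 3 = -4$)
$116 D{\left(d \right)} - 114 = 116 \cdot 5 - 114 = 580 - 114 = 466$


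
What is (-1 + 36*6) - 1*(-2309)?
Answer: 2524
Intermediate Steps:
(-1 + 36*6) - 1*(-2309) = (-1 + 216) + 2309 = 215 + 2309 = 2524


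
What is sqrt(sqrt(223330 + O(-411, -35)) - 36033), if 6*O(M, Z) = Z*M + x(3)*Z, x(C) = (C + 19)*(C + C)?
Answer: sqrt(-144132 + 2*sqrt(899830))/2 ≈ 188.57*I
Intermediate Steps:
x(C) = 2*C*(19 + C) (x(C) = (19 + C)*(2*C) = 2*C*(19 + C))
O(M, Z) = 22*Z + M*Z/6 (O(M, Z) = (Z*M + (2*3*(19 + 3))*Z)/6 = (M*Z + (2*3*22)*Z)/6 = (M*Z + 132*Z)/6 = (132*Z + M*Z)/6 = 22*Z + M*Z/6)
sqrt(sqrt(223330 + O(-411, -35)) - 36033) = sqrt(sqrt(223330 + (1/6)*(-35)*(132 - 411)) - 36033) = sqrt(sqrt(223330 + (1/6)*(-35)*(-279)) - 36033) = sqrt(sqrt(223330 + 3255/2) - 36033) = sqrt(sqrt(449915/2) - 36033) = sqrt(sqrt(899830)/2 - 36033) = sqrt(-36033 + sqrt(899830)/2)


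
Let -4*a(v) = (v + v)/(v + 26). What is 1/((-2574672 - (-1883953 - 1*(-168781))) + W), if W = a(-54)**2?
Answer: -784/673847271 ≈ -1.1635e-6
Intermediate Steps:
a(v) = -v/(2*(26 + v)) (a(v) = -(v + v)/(4*(v + 26)) = -2*v/(4*(26 + v)) = -v/(2*(26 + v)))
W = 729/784 (W = (-1*(-54)/(52 + 2*(-54)))**2 = (-1*(-54)/(52 - 108))**2 = (-1*(-54)/(-56))**2 = (-1*(-54)*(-1/56))**2 = (-27/28)**2 = 729/784 ≈ 0.92985)
1/((-2574672 - (-1883953 - 1*(-168781))) + W) = 1/((-2574672 - (-1883953 - 1*(-168781))) + 729/784) = 1/((-2574672 - (-1883953 + 168781)) + 729/784) = 1/((-2574672 - 1*(-1715172)) + 729/784) = 1/((-2574672 + 1715172) + 729/784) = 1/(-859500 + 729/784) = 1/(-673847271/784) = -784/673847271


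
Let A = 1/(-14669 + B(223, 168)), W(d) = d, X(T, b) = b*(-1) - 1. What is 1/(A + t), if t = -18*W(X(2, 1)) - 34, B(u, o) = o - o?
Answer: 14669/29337 ≈ 0.50002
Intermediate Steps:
B(u, o) = 0
X(T, b) = -1 - b (X(T, b) = -b - 1 = -1 - b)
A = -1/14669 (A = 1/(-14669 + 0) = 1/(-14669) = -1/14669 ≈ -6.8171e-5)
t = 2 (t = -18*(-1 - 1*1) - 34 = -18*(-1 - 1) - 34 = -18*(-2) - 34 = 36 - 34 = 2)
1/(A + t) = 1/(-1/14669 + 2) = 1/(29337/14669) = 14669/29337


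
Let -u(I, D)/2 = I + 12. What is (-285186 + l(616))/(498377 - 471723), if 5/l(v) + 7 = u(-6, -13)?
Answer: -5418539/506426 ≈ -10.700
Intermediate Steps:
u(I, D) = -24 - 2*I (u(I, D) = -2*(I + 12) = -2*(12 + I) = -24 - 2*I)
l(v) = -5/19 (l(v) = 5/(-7 + (-24 - 2*(-6))) = 5/(-7 + (-24 + 12)) = 5/(-7 - 12) = 5/(-19) = 5*(-1/19) = -5/19)
(-285186 + l(616))/(498377 - 471723) = (-285186 - 5/19)/(498377 - 471723) = -5418539/19/26654 = -5418539/19*1/26654 = -5418539/506426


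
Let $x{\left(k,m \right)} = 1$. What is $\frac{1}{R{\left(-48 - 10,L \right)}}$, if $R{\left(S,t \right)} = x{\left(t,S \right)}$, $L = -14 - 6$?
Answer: $1$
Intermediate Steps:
$L = -20$
$R{\left(S,t \right)} = 1$
$\frac{1}{R{\left(-48 - 10,L \right)}} = 1^{-1} = 1$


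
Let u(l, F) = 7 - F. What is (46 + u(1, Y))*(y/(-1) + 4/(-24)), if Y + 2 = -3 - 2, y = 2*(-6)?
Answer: 710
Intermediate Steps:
y = -12
Y = -7 (Y = -2 + (-3 - 2) = -2 - 5 = -7)
(46 + u(1, Y))*(y/(-1) + 4/(-24)) = (46 + (7 - 1*(-7)))*(-12/(-1) + 4/(-24)) = (46 + (7 + 7))*(-12*(-1) + 4*(-1/24)) = (46 + 14)*(12 - ⅙) = 60*(71/6) = 710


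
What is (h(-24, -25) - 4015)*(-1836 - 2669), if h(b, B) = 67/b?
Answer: 434403635/24 ≈ 1.8100e+7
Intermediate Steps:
(h(-24, -25) - 4015)*(-1836 - 2669) = (67/(-24) - 4015)*(-1836 - 2669) = (67*(-1/24) - 4015)*(-4505) = (-67/24 - 4015)*(-4505) = -96427/24*(-4505) = 434403635/24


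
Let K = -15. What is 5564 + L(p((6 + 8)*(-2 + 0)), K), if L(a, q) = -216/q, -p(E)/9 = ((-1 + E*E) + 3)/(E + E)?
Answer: 27892/5 ≈ 5578.4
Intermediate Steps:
p(E) = -9*(2 + E²)/(2*E) (p(E) = -9*((-1 + E*E) + 3)/(E + E) = -9*((-1 + E²) + 3)/(2*E) = -9*(2 + E²)*1/(2*E) = -9*(2 + E²)/(2*E))
5564 + L(p((6 + 8)*(-2 + 0)), K) = 5564 - 216/(-15) = 5564 - 216*(-1/15) = 5564 + 72/5 = 27892/5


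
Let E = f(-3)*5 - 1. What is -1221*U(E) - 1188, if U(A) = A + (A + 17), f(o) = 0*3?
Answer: -19503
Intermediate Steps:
f(o) = 0
E = -1 (E = 0*5 - 1 = 0 - 1 = -1)
U(A) = 17 + 2*A (U(A) = A + (17 + A) = 17 + 2*A)
-1221*U(E) - 1188 = -1221*(17 + 2*(-1)) - 1188 = -1221*(17 - 2) - 1188 = -1221*15 - 1188 = -18315 - 1188 = -19503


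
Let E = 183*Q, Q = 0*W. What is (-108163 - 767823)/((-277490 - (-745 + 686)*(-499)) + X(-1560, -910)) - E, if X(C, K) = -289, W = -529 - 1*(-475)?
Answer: 437993/153610 ≈ 2.8513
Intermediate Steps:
W = -54 (W = -529 + 475 = -54)
Q = 0 (Q = 0*(-54) = 0)
E = 0 (E = 183*0 = 0)
(-108163 - 767823)/((-277490 - (-745 + 686)*(-499)) + X(-1560, -910)) - E = (-108163 - 767823)/((-277490 - (-745 + 686)*(-499)) - 289) - 1*0 = -875986/((-277490 - (-59)*(-499)) - 289) + 0 = -875986/((-277490 - 1*29441) - 289) + 0 = -875986/((-277490 - 29441) - 289) + 0 = -875986/(-306931 - 289) + 0 = -875986/(-307220) + 0 = -875986*(-1/307220) + 0 = 437993/153610 + 0 = 437993/153610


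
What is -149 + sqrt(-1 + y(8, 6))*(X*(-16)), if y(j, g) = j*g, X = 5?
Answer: -149 - 80*sqrt(47) ≈ -697.45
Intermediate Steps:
y(j, g) = g*j
-149 + sqrt(-1 + y(8, 6))*(X*(-16)) = -149 + sqrt(-1 + 6*8)*(5*(-16)) = -149 + sqrt(-1 + 48)*(-80) = -149 + sqrt(47)*(-80) = -149 - 80*sqrt(47)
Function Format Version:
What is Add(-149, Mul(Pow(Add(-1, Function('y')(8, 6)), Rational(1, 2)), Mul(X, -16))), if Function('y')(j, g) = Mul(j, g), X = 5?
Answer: Add(-149, Mul(-80, Pow(47, Rational(1, 2)))) ≈ -697.45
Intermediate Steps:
Function('y')(j, g) = Mul(g, j)
Add(-149, Mul(Pow(Add(-1, Function('y')(8, 6)), Rational(1, 2)), Mul(X, -16))) = Add(-149, Mul(Pow(Add(-1, Mul(6, 8)), Rational(1, 2)), Mul(5, -16))) = Add(-149, Mul(Pow(Add(-1, 48), Rational(1, 2)), -80)) = Add(-149, Mul(Pow(47, Rational(1, 2)), -80)) = Add(-149, Mul(-80, Pow(47, Rational(1, 2))))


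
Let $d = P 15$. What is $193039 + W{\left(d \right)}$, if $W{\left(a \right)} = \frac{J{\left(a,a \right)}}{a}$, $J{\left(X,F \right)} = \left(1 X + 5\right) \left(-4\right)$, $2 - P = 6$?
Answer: $\frac{579106}{3} \approx 1.9304 \cdot 10^{5}$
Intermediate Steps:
$P = -4$ ($P = 2 - 6 = -4$)
$J{\left(X,F \right)} = -20 - 4 X$ ($J{\left(X,F \right)} = \left(X + 5\right) \left(-4\right) = \left(5 + X\right) \left(-4\right) = -20 - 4 X$)
$d = -60$ ($d = \left(-4\right) 15 = -60$)
$W{\left(a \right)} = \frac{-20 - 4 a}{a}$
$193039 + W{\left(d \right)} = 193039 - \left(4 + \frac{20}{-60}\right) = 193039 - \frac{11}{3} = \frac{579106}{3}$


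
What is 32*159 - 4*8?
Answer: 5056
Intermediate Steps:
32*159 - 4*8 = 5088 - 32 = 5056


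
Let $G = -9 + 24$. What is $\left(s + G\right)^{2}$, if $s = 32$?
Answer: $2209$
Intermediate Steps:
$G = 15$
$\left(s + G\right)^{2} = \left(32 + 15\right)^{2} = 47^{2} = 2209$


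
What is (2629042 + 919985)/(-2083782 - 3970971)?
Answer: -1183009/2018251 ≈ -0.58616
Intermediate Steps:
(2629042 + 919985)/(-2083782 - 3970971) = 3549027/(-6054753) = 3549027*(-1/6054753) = -1183009/2018251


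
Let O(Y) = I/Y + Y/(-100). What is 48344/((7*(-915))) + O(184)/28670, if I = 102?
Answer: -10452034897/1384761000 ≈ -7.5479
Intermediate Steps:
O(Y) = 102/Y - Y/100 (O(Y) = 102/Y + Y/(-100) = 102/Y + Y*(-1/100) = 102/Y - Y/100)
48344/((7*(-915))) + O(184)/28670 = 48344/((7*(-915))) + (102/184 - 1/100*184)/28670 = 48344/(-6405) + (102*(1/184) - 46/25)*(1/28670) = 48344*(-1/6405) + (51/92 - 46/25)*(1/28670) = -48344/6405 - 2957/2300*1/28670 = -48344/6405 - 2957/65941000 = -10452034897/1384761000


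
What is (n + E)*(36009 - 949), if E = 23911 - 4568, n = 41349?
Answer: 2127861520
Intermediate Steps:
E = 19343
(n + E)*(36009 - 949) = (41349 + 19343)*(36009 - 949) = 60692*35060 = 2127861520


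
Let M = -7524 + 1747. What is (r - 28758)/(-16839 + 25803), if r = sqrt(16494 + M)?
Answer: -4793/1494 + sqrt(10717)/8964 ≈ -3.1966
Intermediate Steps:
M = -5777
r = sqrt(10717) (r = sqrt(16494 - 5777) = sqrt(10717) ≈ 103.52)
(r - 28758)/(-16839 + 25803) = (sqrt(10717) - 28758)/(-16839 + 25803) = (-28758 + sqrt(10717))/8964 = (-28758 + sqrt(10717))*(1/8964) = -4793/1494 + sqrt(10717)/8964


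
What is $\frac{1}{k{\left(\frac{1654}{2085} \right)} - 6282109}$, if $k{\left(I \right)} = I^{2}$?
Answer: $- \frac{4347225}{27309738561809} \approx -1.5918 \cdot 10^{-7}$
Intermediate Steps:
$\frac{1}{k{\left(\frac{1654}{2085} \right)} - 6282109} = \frac{1}{\left(\frac{1654}{2085}\right)^{2} - 6282109} = \frac{1}{\frac{2735716}{4347225} - 6282109} = \frac{1}{- \frac{27309738561809}{4347225}} = - \frac{4347225}{27309738561809}$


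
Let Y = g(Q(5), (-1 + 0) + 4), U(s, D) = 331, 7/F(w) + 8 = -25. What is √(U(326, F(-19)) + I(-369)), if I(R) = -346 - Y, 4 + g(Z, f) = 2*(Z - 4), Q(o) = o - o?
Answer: I*√3 ≈ 1.732*I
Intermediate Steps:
F(w) = -7/33 (F(w) = 7/(-8 - 25) = 7/(-33) = 7*(-1/33) = -7/33)
Q(o) = 0
g(Z, f) = -12 + 2*Z (g(Z, f) = -4 + 2*(Z - 4) = -4 + 2*(-4 + Z) = -4 + (-8 + 2*Z) = -12 + 2*Z)
Y = -12 (Y = -12 + 2*0 = -12 + 0 = -12)
I(R) = -334 (I(R) = -346 - 1*(-12) = -346 + 12 = -334)
√(U(326, F(-19)) + I(-369)) = √(331 - 334) = √(-3) = I*√3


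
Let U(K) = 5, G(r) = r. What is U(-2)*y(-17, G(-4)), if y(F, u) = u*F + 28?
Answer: 480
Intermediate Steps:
y(F, u) = 28 + F*u (y(F, u) = F*u + 28 = 28 + F*u)
U(-2)*y(-17, G(-4)) = 5*(28 - 17*(-4)) = 5*(28 + 68) = 5*96 = 480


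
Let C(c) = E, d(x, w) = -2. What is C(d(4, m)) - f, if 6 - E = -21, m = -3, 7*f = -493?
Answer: 682/7 ≈ 97.429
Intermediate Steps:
f = -493/7 (f = (⅐)*(-493) = -493/7 ≈ -70.429)
E = 27 (E = 6 - 1*(-21) = 6 + 21 = 27)
C(c) = 27
C(d(4, m)) - f = 27 - 1*(-493/7) = 27 + 493/7 = 682/7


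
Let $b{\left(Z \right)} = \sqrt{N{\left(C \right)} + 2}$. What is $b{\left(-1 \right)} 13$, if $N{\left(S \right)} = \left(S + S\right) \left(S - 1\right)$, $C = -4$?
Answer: $13 \sqrt{42} \approx 84.25$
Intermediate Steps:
$N{\left(S \right)} = 2 S \left(-1 + S\right)$
$b{\left(Z \right)} = \sqrt{42}$ ($b{\left(Z \right)} = \sqrt{2 \left(-4\right) \left(-1 - 4\right) + 2} = \sqrt{2 \left(-4\right) \left(-5\right) + 2} = \sqrt{40 + 2} = \sqrt{42}$)
$b{\left(-1 \right)} 13 = \sqrt{42} \cdot 13 = 13 \sqrt{42}$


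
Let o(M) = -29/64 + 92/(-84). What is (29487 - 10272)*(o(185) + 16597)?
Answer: 20408422605/64 ≈ 3.1888e+8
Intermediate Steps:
o(M) = -2081/1344 (o(M) = -29*1/64 + 92*(-1/84) = -29/64 - 23/21 = -2081/1344)
(29487 - 10272)*(o(185) + 16597) = (29487 - 10272)*(-2081/1344 + 16597) = 19215*(22304287/1344) = 20408422605/64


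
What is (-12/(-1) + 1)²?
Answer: 169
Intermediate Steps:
(-12/(-1) + 1)² = (-12*(-1) + 1)² = (12 + 1)² = 13² = 169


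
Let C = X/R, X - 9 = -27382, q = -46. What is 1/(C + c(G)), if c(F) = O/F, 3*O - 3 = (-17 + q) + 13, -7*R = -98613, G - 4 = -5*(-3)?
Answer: -1873647/5185546 ≈ -0.36132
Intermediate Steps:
G = 19 (G = 4 - 5*(-3) = 4 + 15 = 19)
R = 98613/7 (R = -1/7*(-98613) = 98613/7 ≈ 14088.)
X = -27373 (X = 9 - 27382 = -27373)
O = -47/3 (O = 1 + ((-17 - 46) + 13)/3 = 1 + (-63 + 13)/3 = 1 + (1/3)*(-50) = 1 - 50/3 = -47/3 ≈ -15.667)
c(F) = -47/(3*F)
C = -191611/98613 (C = -27373/98613/7 = -27373*7/98613 = -191611/98613 ≈ -1.9431)
1/(C + c(G)) = 1/(-191611/98613 - 47/3/19) = 1/(-191611/98613 - 47/3*1/19) = 1/(-191611/98613 - 47/57) = 1/(-5185546/1873647) = -1873647/5185546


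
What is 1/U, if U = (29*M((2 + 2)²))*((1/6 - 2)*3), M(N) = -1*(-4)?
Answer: -1/638 ≈ -0.0015674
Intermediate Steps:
M(N) = 4
U = -638 (U = (29*4)*((1/6 - 2)*3) = 116*((1*(⅙) - 2)*3) = 116*((⅙ - 2)*3) = 116*(-11/6*3) = 116*(-11/2) = -638)
1/U = 1/(-638) = -1/638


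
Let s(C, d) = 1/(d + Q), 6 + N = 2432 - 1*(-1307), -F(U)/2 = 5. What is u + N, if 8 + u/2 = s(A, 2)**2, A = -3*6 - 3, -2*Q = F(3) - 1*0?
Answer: 182135/49 ≈ 3717.0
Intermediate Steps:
F(U) = -10 (F(U) = -2*5 = -10)
Q = 5 (Q = -(-10 - 1*0)/2 = -(-10 + 0)/2 = -1/2*(-10) = 5)
N = 3733 (N = -6 + (2432 - 1*(-1307)) = -6 + (2432 + 1307) = -6 + 3739 = 3733)
A = -21 (A = -18 - 3 = -21)
s(C, d) = 1/(5 + d) (s(C, d) = 1/(d + 5) = 1/(5 + d))
u = -782/49 (u = -16 + 2*(1/(5 + 2))**2 = -16 + 2*(1/7)**2 = -16 + 2*(1/49) = -16 + 2/49 = -782/49 ≈ -15.959)
u + N = -782/49 + 3733 = 182135/49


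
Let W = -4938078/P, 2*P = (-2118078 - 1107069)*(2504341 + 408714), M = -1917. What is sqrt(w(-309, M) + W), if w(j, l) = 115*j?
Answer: I*sqrt(348505958451900303080264989235)/3131676864695 ≈ 188.51*I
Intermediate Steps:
P = -9395030594085/2 (P = ((-2118078 - 1107069)*(2504341 + 408714))/2 = (-3225147*2913055)/2 = (1/2)*(-9395030594085) = -9395030594085/2 ≈ -4.6975e+12)
W = 3292052/3131676864695 (W = -4938078/(-9395030594085/2) = -4938078*(-2/9395030594085) = 3292052/3131676864695 ≈ 1.0512e-6)
sqrt(w(-309, M) + W) = sqrt(115*(-309) + 3292052/3131676864695) = sqrt(-35535 + 3292052/3131676864695) = sqrt(-111284137383644773/3131676864695) = I*sqrt(348505958451900303080264989235)/3131676864695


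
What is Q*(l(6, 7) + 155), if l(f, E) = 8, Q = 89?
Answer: 14507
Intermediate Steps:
Q*(l(6, 7) + 155) = 89*(8 + 155) = 89*163 = 14507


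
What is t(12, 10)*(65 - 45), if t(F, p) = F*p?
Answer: 2400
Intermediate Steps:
t(12, 10)*(65 - 45) = (12*10)*(65 - 45) = 120*20 = 2400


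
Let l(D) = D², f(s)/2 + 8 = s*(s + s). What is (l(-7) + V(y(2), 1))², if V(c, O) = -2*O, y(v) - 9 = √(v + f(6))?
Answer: 2209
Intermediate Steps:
f(s) = -16 + 4*s² (f(s) = -16 + 2*(s*(s + s)) = -16 + 2*(s*(2*s)) = -16 + 2*(2*s²) = -16 + 4*s²)
y(v) = 9 + √(128 + v) (y(v) = 9 + √(v + (-16 + 4*6²)) = 9 + √(v + (-16 + 4*36)) = 9 + √(v + (-16 + 144)) = 9 + √(v + 128) = 9 + √(128 + v))
(l(-7) + V(y(2), 1))² = ((-7)² - 2*1)² = (49 - 2)² = 47² = 2209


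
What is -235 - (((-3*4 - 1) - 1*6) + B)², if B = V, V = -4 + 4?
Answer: -596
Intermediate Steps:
V = 0
B = 0
-235 - (((-3*4 - 1) - 1*6) + B)² = -235 - (((-3*4 - 1) - 1*6) + 0)² = -235 - (((-12 - 1) - 6) + 0)² = -235 - ((-13 - 6) + 0)² = -235 - (-19 + 0)² = -235 - 1*(-19)² = -235 - 1*361 = -235 - 361 = -596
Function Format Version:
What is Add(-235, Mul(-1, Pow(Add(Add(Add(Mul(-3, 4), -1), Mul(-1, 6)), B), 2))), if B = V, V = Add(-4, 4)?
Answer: -596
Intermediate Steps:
V = 0
B = 0
Add(-235, Mul(-1, Pow(Add(Add(Add(Mul(-3, 4), -1), Mul(-1, 6)), B), 2))) = Add(-235, Mul(-1, Pow(Add(Add(Add(Mul(-3, 4), -1), Mul(-1, 6)), 0), 2))) = Add(-235, Mul(-1, Pow(Add(Add(Add(-12, -1), -6), 0), 2))) = Add(-235, Mul(-1, Pow(Add(Add(-13, -6), 0), 2))) = Add(-235, Mul(-1, Pow(Add(-19, 0), 2))) = Add(-235, Mul(-1, Pow(-19, 2))) = Add(-235, Mul(-1, 361)) = Add(-235, -361) = -596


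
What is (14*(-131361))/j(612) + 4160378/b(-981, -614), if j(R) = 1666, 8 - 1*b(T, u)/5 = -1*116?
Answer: 206820581/36890 ≈ 5606.4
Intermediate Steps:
b(T, u) = 620 (b(T, u) = 40 - (-5)*116 = 40 - 5*(-116) = 40 + 580 = 620)
(14*(-131361))/j(612) + 4160378/b(-981, -614) = (14*(-131361))/1666 + 4160378/620 = -1839054*1/1666 + 4160378*(1/620) = -131361/119 + 2080189/310 = 206820581/36890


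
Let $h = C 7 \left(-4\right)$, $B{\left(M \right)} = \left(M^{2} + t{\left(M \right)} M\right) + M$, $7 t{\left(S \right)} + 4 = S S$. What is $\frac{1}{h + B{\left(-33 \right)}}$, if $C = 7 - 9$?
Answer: $- \frac{1}{4003} \approx -0.00024981$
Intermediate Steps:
$C = -2$ ($C = 7 - 9 = -2$)
$t{\left(S \right)} = - \frac{4}{7} + \frac{S^{2}}{7}$ ($t{\left(S \right)} = - \frac{4}{7} + \frac{S S}{7} = - \frac{4}{7} + \frac{S^{2}}{7}$)
$B{\left(M \right)} = M + M^{2} + M \left(- \frac{4}{7} + \frac{M^{2}}{7}\right)$ ($B{\left(M \right)} = \left(M^{2} + \left(- \frac{4}{7} + \frac{M^{2}}{7}\right) M\right) + M = \left(M^{2} + M \left(- \frac{4}{7} + \frac{M^{2}}{7}\right)\right) + M = M + M^{2} + M \left(- \frac{4}{7} + \frac{M^{2}}{7}\right)$)
$h = 56$ ($h = \left(-2\right) 7 \left(-4\right) = \left(-14\right) \left(-4\right) = 56$)
$\frac{1}{h + B{\left(-33 \right)}} = \frac{1}{56 + \frac{1}{7} \left(-33\right) \left(3 + \left(-33\right)^{2} + 7 \left(-33\right)\right)} = \frac{1}{56 + \frac{1}{7} \left(-33\right) \left(3 + 1089 - 231\right)} = \frac{1}{56 + \frac{1}{7} \left(-33\right) 861} = \frac{1}{56 - 4059} = \frac{1}{-4003} = - \frac{1}{4003}$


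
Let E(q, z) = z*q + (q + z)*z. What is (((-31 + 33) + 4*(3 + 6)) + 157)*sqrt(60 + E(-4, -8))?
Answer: 390*sqrt(47) ≈ 2673.7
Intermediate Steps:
E(q, z) = q*z + z*(q + z)
(((-31 + 33) + 4*(3 + 6)) + 157)*sqrt(60 + E(-4, -8)) = (((-31 + 33) + 4*(3 + 6)) + 157)*sqrt(60 - 8*(-8 + 2*(-4))) = ((2 + 4*9) + 157)*sqrt(60 - 8*(-8 - 8)) = ((2 + 36) + 157)*sqrt(60 - 8*(-16)) = (38 + 157)*sqrt(60 + 128) = 195*sqrt(188) = 195*(2*sqrt(47)) = 390*sqrt(47)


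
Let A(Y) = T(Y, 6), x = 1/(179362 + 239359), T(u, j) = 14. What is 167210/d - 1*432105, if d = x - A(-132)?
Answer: -2603054034175/5862093 ≈ -4.4405e+5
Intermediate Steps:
x = 1/418721 ≈ 2.3882e-6
A(Y) = 14
d = -5862093/418721 (d = 1/418721 - 1*14 = 1/418721 - 14 = -5862093/418721 ≈ -14.000)
167210/d - 1*432105 = 167210/(-5862093/418721) - 1*432105 = 167210*(-418721/5862093) - 432105 = -70014338410/5862093 - 432105 = -2603054034175/5862093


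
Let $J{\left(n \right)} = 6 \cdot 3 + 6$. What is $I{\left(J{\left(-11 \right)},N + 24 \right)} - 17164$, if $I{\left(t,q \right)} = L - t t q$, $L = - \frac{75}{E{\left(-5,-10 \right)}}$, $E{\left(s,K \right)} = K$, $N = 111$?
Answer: $- \frac{189833}{2} \approx -94917.0$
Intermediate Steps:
$L = \frac{15}{2}$ ($L = - \frac{75}{-10} = \left(-75\right) \left(- \frac{1}{10}\right) = \frac{15}{2} \approx 7.5$)
$J{\left(n \right)} = 24$ ($J{\left(n \right)} = 18 + 6 = 24$)
$I{\left(t,q \right)} = \frac{15}{2} - q t^{2}$ ($I{\left(t,q \right)} = \frac{15}{2} - t t q = \frac{15}{2} - t^{2} q = \frac{15}{2} - q t^{2}$)
$I{\left(J{\left(-11 \right)},N + 24 \right)} - 17164 = \left(\frac{15}{2} - \left(111 + 24\right) 24^{2}\right) - 17164 = \left(\frac{15}{2} - 135 \cdot 576\right) - 17164 = \left(\frac{15}{2} - 77760\right) - 17164 = - \frac{155505}{2} - 17164 = - \frac{189833}{2}$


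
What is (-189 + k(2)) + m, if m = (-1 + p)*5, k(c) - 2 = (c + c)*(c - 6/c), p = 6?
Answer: -166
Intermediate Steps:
k(c) = 2 + 2*c*(c - 6/c) (k(c) = 2 + (c + c)*(c - 6/c) = 2 + (2*c)*(c - 6/c) = 2 + 2*c*(c - 6/c))
m = 25 (m = (-1 + 6)*5 = 5*5 = 25)
(-189 + k(2)) + m = (-189 + (-10 + 2*2²)) + 25 = (-189 + (-10 + 2*4)) + 25 = (-189 + (-10 + 8)) + 25 = (-189 - 2) + 25 = -191 + 25 = -166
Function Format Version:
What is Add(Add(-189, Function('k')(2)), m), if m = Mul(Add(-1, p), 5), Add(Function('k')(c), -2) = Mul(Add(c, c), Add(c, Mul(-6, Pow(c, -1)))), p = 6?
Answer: -166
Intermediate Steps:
Function('k')(c) = Add(2, Mul(2, c, Add(c, Mul(-6, Pow(c, -1))))) (Function('k')(c) = Add(2, Mul(Add(c, c), Add(c, Mul(-6, Pow(c, -1))))) = Add(2, Mul(Mul(2, c), Add(c, Mul(-6, Pow(c, -1))))) = Add(2, Mul(2, c, Add(c, Mul(-6, Pow(c, -1))))))
m = 25 (m = Mul(Add(-1, 6), 5) = Mul(5, 5) = 25)
Add(Add(-189, Function('k')(2)), m) = Add(Add(-189, Add(-10, Mul(2, Pow(2, 2)))), 25) = Add(Add(-189, Add(-10, Mul(2, 4))), 25) = Add(Add(-189, Add(-10, 8)), 25) = Add(Add(-189, -2), 25) = Add(-191, 25) = -166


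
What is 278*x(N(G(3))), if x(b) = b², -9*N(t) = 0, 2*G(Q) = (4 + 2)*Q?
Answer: 0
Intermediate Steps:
G(Q) = 3*Q (G(Q) = ((4 + 2)*Q)/2 = (6*Q)/2 = 3*Q)
N(t) = 0 (N(t) = -⅑*0 = 0)
278*x(N(G(3))) = 278*0² = 278*0 = 0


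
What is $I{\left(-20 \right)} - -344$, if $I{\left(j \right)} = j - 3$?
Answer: $321$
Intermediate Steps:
$I{\left(j \right)} = -3 + j$
$I{\left(-20 \right)} - -344 = \left(-3 - 20\right) - -344 = -23 + 344 = 321$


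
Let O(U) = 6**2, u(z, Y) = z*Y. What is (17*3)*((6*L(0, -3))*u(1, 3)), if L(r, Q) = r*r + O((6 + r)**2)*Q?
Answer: -99144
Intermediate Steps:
u(z, Y) = Y*z
O(U) = 36
L(r, Q) = r**2 + 36*Q (L(r, Q) = r*r + 36*Q = r**2 + 36*Q)
(17*3)*((6*L(0, -3))*u(1, 3)) = (17*3)*((6*(0**2 + 36*(-3)))*(3*1)) = 51*((6*(0 - 108))*3) = 51*((6*(-108))*3) = 51*(-648*3) = 51*(-1944) = -99144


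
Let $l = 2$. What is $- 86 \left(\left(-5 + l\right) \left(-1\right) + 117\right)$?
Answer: $-10320$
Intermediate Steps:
$- 86 \left(\left(-5 + l\right) \left(-1\right) + 117\right) = - 86 \left(\left(-5 + 2\right) \left(-1\right) + 117\right) = - 86 \left(\left(-3\right) \left(-1\right) + 117\right) = - 86 \left(3 + 117\right) = \left(-86\right) 120 = -10320$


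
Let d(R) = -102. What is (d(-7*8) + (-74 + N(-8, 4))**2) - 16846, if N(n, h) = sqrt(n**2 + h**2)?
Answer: -11392 - 592*sqrt(5) ≈ -12716.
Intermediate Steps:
N(n, h) = sqrt(h**2 + n**2)
(d(-7*8) + (-74 + N(-8, 4))**2) - 16846 = (-102 + (-74 + sqrt(4**2 + (-8)**2))**2) - 16846 = (-102 + (-74 + sqrt(16 + 64))**2) - 16846 = (-102 + (-74 + sqrt(80))**2) - 16846 = (-102 + (-74 + 4*sqrt(5))**2) - 16846 = -16948 + (-74 + 4*sqrt(5))**2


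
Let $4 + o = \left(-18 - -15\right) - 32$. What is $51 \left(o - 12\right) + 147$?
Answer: $-2454$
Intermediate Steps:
$o = -39$ ($o = -4 - 35 = -39$)
$51 \left(o - 12\right) + 147 = 51 \left(-39 - 12\right) + 147 = 51 \left(-51\right) + 147 = -2601 + 147 = -2454$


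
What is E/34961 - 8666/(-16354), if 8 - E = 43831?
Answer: -206854658/285876097 ≈ -0.72358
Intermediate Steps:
E = -43823 (E = 8 - 1*43831 = 8 - 43831 = -43823)
E/34961 - 8666/(-16354) = -43823/34961 - 8666/(-16354) = -43823*1/34961 - 8666*(-1/16354) = -43823/34961 + 4333/8177 = -206854658/285876097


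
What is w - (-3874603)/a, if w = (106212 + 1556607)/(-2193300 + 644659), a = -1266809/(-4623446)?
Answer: 27742380243418531687/1961832356569 ≈ 1.4141e+7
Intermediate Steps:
a = 1266809/4623446 (a = -1266809*(-1/4623446) = 1266809/4623446 ≈ 0.27400)
w = -1662819/1548641 (w = 1662819/(-1548641) = 1662819*(-1/1548641) = -1662819/1548641 ≈ -1.0737)
w - (-3874603)/a = -1662819/1548641 - (-3874603)/1266809/4623446 = -1662819/1548641 - (-3874603)*4623446/1266809 = -1662819/1548641 - 1*(-17914017741938/1266809) = -1662819/1548641 + 17914017741938/1266809 = 27742380243418531687/1961832356569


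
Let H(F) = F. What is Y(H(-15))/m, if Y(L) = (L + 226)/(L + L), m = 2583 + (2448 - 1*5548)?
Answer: 211/15510 ≈ 0.013604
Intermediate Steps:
m = -517 (m = 2583 + (2448 - 5548) = 2583 - 3100 = -517)
Y(L) = (226 + L)/(2*L) (Y(L) = (226 + L)/((2*L)) = (226 + L)*(1/(2*L)) = (226 + L)/(2*L))
Y(H(-15))/m = ((½)*(226 - 15)/(-15))/(-517) = ((½)*(-1/15)*211)*(-1/517) = -211/30*(-1/517) = 211/15510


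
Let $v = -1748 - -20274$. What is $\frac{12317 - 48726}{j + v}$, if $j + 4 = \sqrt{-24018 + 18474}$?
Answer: $- \frac{5352123}{2722778} + \frac{36409 i \sqrt{154}}{57178338} \approx -1.9657 + 0.007902 i$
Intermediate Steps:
$j = -4 + 6 i \sqrt{154}$ ($j = -4 + \sqrt{-24018 + 18474} = -4 + \sqrt{-5544} = -4 + 6 i \sqrt{154} \approx -4.0 + 74.458 i$)
$v = 18526$ ($v = -1748 + 20274 = 18526$)
$\frac{12317 - 48726}{j + v} = \frac{12317 - 48726}{\left(-4 + 6 i \sqrt{154}\right) + 18526} = - \frac{36409}{18522 + 6 i \sqrt{154}}$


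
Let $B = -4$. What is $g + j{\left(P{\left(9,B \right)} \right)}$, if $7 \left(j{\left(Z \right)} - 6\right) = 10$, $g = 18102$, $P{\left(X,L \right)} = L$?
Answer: $\frac{126766}{7} \approx 18109.0$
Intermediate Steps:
$j{\left(Z \right)} = \frac{52}{7}$ ($j{\left(Z \right)} = 6 + \frac{1}{7} \cdot 10 = 6 + \frac{10}{7} = \frac{52}{7}$)
$g + j{\left(P{\left(9,B \right)} \right)} = 18102 + \frac{52}{7} = \frac{126766}{7}$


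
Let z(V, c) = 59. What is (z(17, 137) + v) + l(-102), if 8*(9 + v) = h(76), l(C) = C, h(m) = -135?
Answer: -551/8 ≈ -68.875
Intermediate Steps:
v = -207/8 (v = -9 + (1/8)*(-135) = -9 - 135/8 = -207/8 ≈ -25.875)
(z(17, 137) + v) + l(-102) = (59 - 207/8) - 102 = 265/8 - 102 = -551/8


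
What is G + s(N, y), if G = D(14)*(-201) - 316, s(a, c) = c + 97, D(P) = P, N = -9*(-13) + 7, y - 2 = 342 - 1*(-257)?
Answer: -2432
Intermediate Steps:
y = 601 (y = 2 + (342 - 1*(-257)) = 2 + (342 + 257) = 2 + 599 = 601)
N = 124 (N = 117 + 7 = 124)
s(a, c) = 97 + c
G = -3130 (G = 14*(-201) - 316 = -2814 - 316 = -3130)
G + s(N, y) = -3130 + (97 + 601) = -3130 + 698 = -2432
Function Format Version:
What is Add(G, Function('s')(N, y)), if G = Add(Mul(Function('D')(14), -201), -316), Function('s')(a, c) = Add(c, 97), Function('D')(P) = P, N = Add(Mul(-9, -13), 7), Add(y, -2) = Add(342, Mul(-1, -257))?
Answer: -2432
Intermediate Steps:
y = 601 (y = Add(2, Add(342, Mul(-1, -257))) = Add(2, Add(342, 257)) = Add(2, 599) = 601)
N = 124 (N = Add(117, 7) = 124)
Function('s')(a, c) = Add(97, c)
G = -3130 (G = Add(Mul(14, -201), -316) = Add(-2814, -316) = -3130)
Add(G, Function('s')(N, y)) = Add(-3130, Add(97, 601)) = Add(-3130, 698) = -2432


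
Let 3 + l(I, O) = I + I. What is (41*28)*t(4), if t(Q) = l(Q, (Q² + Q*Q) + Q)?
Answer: 5740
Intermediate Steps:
l(I, O) = -3 + 2*I (l(I, O) = -3 + (I + I) = -3 + 2*I)
t(Q) = -3 + 2*Q
(41*28)*t(4) = (41*28)*(-3 + 2*4) = 1148*(-3 + 8) = 1148*5 = 5740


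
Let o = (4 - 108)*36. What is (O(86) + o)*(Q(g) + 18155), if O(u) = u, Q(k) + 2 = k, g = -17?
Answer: -66341488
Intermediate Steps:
Q(k) = -2 + k
o = -3744 (o = -104*36 = -3744)
(O(86) + o)*(Q(g) + 18155) = (86 - 3744)*((-2 - 17) + 18155) = -3658*(-19 + 18155) = -3658*18136 = -66341488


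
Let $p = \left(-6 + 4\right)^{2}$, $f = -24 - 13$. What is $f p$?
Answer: $-148$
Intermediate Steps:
$f = -37$ ($f = -24 - 13 = -37$)
$p = 4$ ($p = \left(-2\right)^{2} = 4$)
$f p = \left(-37\right) 4 = -148$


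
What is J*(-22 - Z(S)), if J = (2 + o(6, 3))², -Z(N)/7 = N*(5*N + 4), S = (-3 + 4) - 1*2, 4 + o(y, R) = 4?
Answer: -60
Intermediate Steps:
o(y, R) = 0 (o(y, R) = -4 + 4 = 0)
S = -1 (S = 1 - 2 = -1)
Z(N) = -7*N*(4 + 5*N) (Z(N) = -7*N*(5*N + 4) = -7*N*(4 + 5*N))
J = 4 (J = (2 + 0)² = 2² = 4)
J*(-22 - Z(S)) = 4*(-22 - (-7)*(-1)*(4 + 5*(-1))) = 4*(-22 - (-7)*(-1)*(4 - 5)) = 4*(-22 - (-7)*(-1)*(-1)) = 4*(-22 - 1*(-7)) = 4*(-22 + 7) = 4*(-15) = -60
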